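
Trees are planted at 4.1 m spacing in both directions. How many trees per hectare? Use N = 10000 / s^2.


N = 10000 / 4.1^2 = 10000 / 16.81 = 594.884 ≈ 595 trees/ha

595 trees/ha


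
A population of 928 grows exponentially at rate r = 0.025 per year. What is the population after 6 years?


r*t = 0.025 * 6 = 0.15
exp(0.15) = 1.16183
N = 928 * 1.16183 = 1078.18 ≈ 1078

1078


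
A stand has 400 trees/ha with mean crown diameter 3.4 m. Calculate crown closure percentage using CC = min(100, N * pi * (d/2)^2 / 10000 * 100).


(d/2)^2 = (3.4/2)^2 = 1.7^2 = 2.89
Crown area = 3.141593 * 2.89 = 9.07920 m^2
N * area / 10000 * 100 = 400 * 9.07920 / 10000 * 100 = 36.3168
CC = min(100, 36.3168) = 36.3168 ≈ 36.3%

36.3%


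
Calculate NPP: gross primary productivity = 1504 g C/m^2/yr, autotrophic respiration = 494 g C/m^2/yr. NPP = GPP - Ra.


NPP = GPP - Ra = 1504 - 494 = 1010 g C/m^2/yr

1010 g C/m^2/yr


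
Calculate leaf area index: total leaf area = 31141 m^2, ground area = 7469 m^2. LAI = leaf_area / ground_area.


LAI = 31141 / 7469 = 4.1694 ≈ 4.17

4.17


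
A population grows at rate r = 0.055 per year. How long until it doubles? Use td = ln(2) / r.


td = ln(2) / 0.055 = 0.693147 / 0.055 = 12.6027 ≈ 12.6 years

12.6 years


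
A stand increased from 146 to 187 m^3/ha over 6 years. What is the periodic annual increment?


PAI = (V2 - V1) / period = (187 - 146) / 6 = 41 / 6 = 6.8333 ≈ 6.83 m^3/ha/yr

6.83 m^3/ha/yr


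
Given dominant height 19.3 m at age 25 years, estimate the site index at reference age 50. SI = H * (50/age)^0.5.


50/25 = 2.00000
(2.00000)^0.5 = 1.41421
SI = 19.3 * 1.41421 = 27.2943 ≈ 27.3 m

27.3 m


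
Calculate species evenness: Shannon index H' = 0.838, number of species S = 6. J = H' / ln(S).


ln(6) = 1.79176
J = H' / ln(S) = 0.838 / 1.79176 = 0.467697 ≈ 0.4677

0.4677


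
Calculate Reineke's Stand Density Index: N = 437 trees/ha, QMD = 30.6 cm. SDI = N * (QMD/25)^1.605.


QMD/25 = 30.6/25 = 1.224
(1.224)^1.605 = exp(1.605 * ln(1.224)) = exp(1.605 * 0.202124) = exp(0.324409) = 1.38321
SDI = 437 * 1.38321 = 604.463 ≈ 604

604


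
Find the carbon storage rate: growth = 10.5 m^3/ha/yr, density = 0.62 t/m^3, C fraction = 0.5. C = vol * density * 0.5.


C = 10.5 * 0.62 * 0.5 = 3.255 ≈ 3.26 t C/ha/yr

3.26 t C/ha/yr


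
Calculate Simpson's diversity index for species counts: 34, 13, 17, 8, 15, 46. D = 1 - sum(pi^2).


Total N = 34 + 13 + 17 + 8 + 15 + 46 = 133
Per-species terms:
  p = 34/133 = 0.255639; p^2 = 0.255639^2 = 0.065351
  p = 13/133 = 0.097744; p^2 = 0.097744^2 = 0.009554
  p = 17/133 = 0.127820; p^2 = 0.127820^2 = 0.016338
  p = 8/133 = 0.060150; p^2 = 0.060150^2 = 0.003618
  p = 15/133 = 0.112782; p^2 = 0.112782^2 = 0.012720
  p = 46/133 = 0.345865; p^2 = 0.345865^2 = 0.119623
sum(p^2) = 0.065351 + 0.009554 + 0.016338 + 0.003618 + 0.012720 + 0.119623 = 0.227204
D = 1 - 0.227204 = 0.772796 ≈ 0.7728

0.7728


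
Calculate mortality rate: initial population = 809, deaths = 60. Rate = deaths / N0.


Mortality rate = 60 / 809 = 0.074166 ≈ 0.0742

0.0742


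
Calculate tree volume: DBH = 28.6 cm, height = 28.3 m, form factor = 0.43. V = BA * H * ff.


(D/200)^2 = (28.6/200)^2 = 0.143^2 = 0.020449
BA = 3.141593 * 0.020449 = 0.0642424 m^2
V = 0.0642424 * 28.3 * 0.43 = 0.781766 ≈ 0.782 m^3

0.782 m^3


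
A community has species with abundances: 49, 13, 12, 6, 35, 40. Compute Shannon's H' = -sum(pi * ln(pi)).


Total N = 49 + 13 + 12 + 6 + 35 + 40 = 155
Per-species terms:
  p = 49/155 = 0.316129; ln(p) = -1.151605; p*ln(p) = 0.316129 * (-1.151605) = -0.364056
  p = 13/155 = 0.083871; ln(p) = -2.478475; p*ln(p) = 0.083871 * (-2.478475) = -0.207872
  p = 12/155 = 0.077419; ln(p) = -2.558523; p*ln(p) = 0.077419 * (-2.558523) = -0.198078
  p = 6/155 = 0.038710; ln(p) = -3.251657; p*ln(p) = 0.038710 * (-3.251657) = -0.125872
  p = 35/155 = 0.225806; ln(p) = -1.488079; p*ln(p) = 0.225806 * (-1.488079) = -0.336017
  p = 40/155 = 0.258065; ln(p) = -1.354544; p*ln(p) = 0.258065 * (-1.354544) = -0.349560
sum(p*ln(p)) = (-0.364056) + (-0.207872) + (-0.198078) + (-0.125872) + (-0.336017) + (-0.349560) = -1.581455
H' = -(-1.581455) = 1.581455 ≈ 1.5815

1.5815


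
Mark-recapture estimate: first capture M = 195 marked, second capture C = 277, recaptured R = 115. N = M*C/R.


N = M * C / R = 195 * 277 / 115 = 54015 / 115 = 469.70 ≈ 470

470 individuals


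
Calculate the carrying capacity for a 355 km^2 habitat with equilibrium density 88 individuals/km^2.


K = 88 * 355 = 31240 individuals

31240 individuals


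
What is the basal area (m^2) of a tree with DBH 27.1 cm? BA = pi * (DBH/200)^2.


D/200 = 27.1/200 = 0.1355 m
(D/200)^2 = 0.1355^2 = 0.01836025
BA = 3.141593 * 0.01836025 = 0.0576804 ≈ 0.0577 m^2

0.0577 m^2


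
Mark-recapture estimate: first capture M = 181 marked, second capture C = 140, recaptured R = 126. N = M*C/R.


N = M * C / R = 181 * 140 / 126 = 25340 / 126 = 201.11 ≈ 201

201 individuals


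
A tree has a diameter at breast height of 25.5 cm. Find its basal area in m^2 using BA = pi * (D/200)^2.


D/200 = 25.5/200 = 0.1275 m
(D/200)^2 = 0.1275^2 = 0.01625625
BA = 3.141593 * 0.01625625 = 0.0510705 ≈ 0.0511 m^2

0.0511 m^2


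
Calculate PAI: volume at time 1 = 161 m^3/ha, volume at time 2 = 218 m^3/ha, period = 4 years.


PAI = (V2 - V1) / period = (218 - 161) / 4 = 57 / 4 = 14.25 m^3/ha/yr

14.25 m^3/ha/yr


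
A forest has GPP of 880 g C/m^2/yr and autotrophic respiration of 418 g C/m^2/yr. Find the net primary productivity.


NPP = GPP - Ra = 880 - 418 = 462 g C/m^2/yr

462 g C/m^2/yr


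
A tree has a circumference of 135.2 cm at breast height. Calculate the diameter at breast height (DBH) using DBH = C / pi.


DBH = C / pi = 135.2 / 3.141593 = 43.0355 ≈ 43.04 cm

43.04 cm


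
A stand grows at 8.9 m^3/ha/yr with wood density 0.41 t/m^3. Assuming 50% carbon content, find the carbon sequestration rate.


C = 8.9 * 0.41 * 0.5 = 1.8245 ≈ 1.82 t C/ha/yr

1.82 t C/ha/yr


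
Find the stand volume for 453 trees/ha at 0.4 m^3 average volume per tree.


V_stand = 453 * 0.4 = 181.2 m^3/ha

181.2 m^3/ha


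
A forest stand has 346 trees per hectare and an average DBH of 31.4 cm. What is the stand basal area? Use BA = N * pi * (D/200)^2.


(D/200)^2 = (31.4/200)^2 = 0.157^2 = 0.024649
Individual BA = 3.141593 * 0.024649 = 0.0774371 m^2
Stand BA = 346 * 0.0774371 = 26.7932 ≈ 26.79 m^2/ha

26.79 m^2/ha


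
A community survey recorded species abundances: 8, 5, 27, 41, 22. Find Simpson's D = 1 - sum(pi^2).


Total N = 8 + 5 + 27 + 41 + 22 = 103
Per-species terms:
  p = 8/103 = 0.077670; p^2 = 0.077670^2 = 0.006033
  p = 5/103 = 0.048544; p^2 = 0.048544^2 = 0.002357
  p = 27/103 = 0.262136; p^2 = 0.262136^2 = 0.068715
  p = 41/103 = 0.398058; p^2 = 0.398058^2 = 0.158450
  p = 22/103 = 0.213592; p^2 = 0.213592^2 = 0.045622
sum(p^2) = 0.006033 + 0.002357 + 0.068715 + 0.158450 + 0.045622 = 0.281177
D = 1 - 0.281177 = 0.718823 ≈ 0.7188

0.7188


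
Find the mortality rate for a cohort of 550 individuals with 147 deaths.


Mortality rate = 147 / 550 = 0.267273 ≈ 0.2673

0.2673


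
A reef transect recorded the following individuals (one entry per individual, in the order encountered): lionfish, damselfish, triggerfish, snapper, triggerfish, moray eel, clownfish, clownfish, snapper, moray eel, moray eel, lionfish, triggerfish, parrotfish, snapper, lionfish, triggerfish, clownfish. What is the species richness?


Total individuals logged = 18
Distinct species (count of individuals): lionfish (3), damselfish (1), triggerfish (4), snapper (3), moray eel (3), clownfish (3), parrotfish (1)
Species richness = number of distinct species = 7

7


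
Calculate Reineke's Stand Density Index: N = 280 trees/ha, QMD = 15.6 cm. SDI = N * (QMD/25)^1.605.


QMD/25 = 15.6/25 = 0.624
(0.624)^1.605 = exp(1.605 * ln(0.624)) = exp(1.605 * (-0.471605)) = exp(-0.756926) = 0.469106
SDI = 280 * 0.469106 = 131.350 ≈ 131

131


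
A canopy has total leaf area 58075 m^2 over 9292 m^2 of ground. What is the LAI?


LAI = 58075 / 9292 = 6.25

6.25


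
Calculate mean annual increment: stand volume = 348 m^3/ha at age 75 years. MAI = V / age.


MAI = 348 / 75 = 4.64 m^3/ha/yr

4.64 m^3/ha/yr


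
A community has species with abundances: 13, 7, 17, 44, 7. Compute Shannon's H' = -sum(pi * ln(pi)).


Total N = 13 + 7 + 17 + 44 + 7 = 88
Per-species terms:
  p = 13/88 = 0.147727; ln(p) = -1.912389; p*ln(p) = 0.147727 * (-1.912389) = -0.282511
  p = 7/88 = 0.079545; ln(p) = -2.531432; p*ln(p) = 0.079545 * (-2.531432) = -0.201363
  p = 17/88 = 0.193182; ln(p) = -1.644123; p*ln(p) = 0.193182 * (-1.644123) = -0.317615
  p = 44/88 = 0.500000; ln(p) = -0.693147; p*ln(p) = 0.500000 * (-0.693147) = -0.346574
  p = 7/88 = 0.079545; ln(p) = -2.531432; p*ln(p) = 0.079545 * (-2.531432) = -0.201363
sum(p*ln(p)) = (-0.282511) + (-0.201363) + (-0.317615) + (-0.346574) + (-0.201363) = -1.349426
H' = -(-1.349426) = 1.349426 ≈ 1.3494

1.3494


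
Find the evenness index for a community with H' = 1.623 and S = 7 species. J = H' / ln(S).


ln(7) = 1.94591
J = H' / ln(S) = 1.623 / 1.94591 = 0.834057 ≈ 0.8341

0.8341


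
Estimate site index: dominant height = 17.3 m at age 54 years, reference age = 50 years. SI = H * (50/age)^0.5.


50/54 = 0.925926
(0.925926)^0.5 = 0.962250
SI = 17.3 * 0.962250 = 16.6469 ≈ 16.6 m

16.6 m


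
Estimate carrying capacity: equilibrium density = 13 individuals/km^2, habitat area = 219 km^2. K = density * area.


K = 13 * 219 = 2847 individuals

2847 individuals


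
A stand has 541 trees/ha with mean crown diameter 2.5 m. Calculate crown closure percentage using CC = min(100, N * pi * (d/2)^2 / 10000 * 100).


(d/2)^2 = (2.5/2)^2 = 1.25^2 = 1.5625
Crown area = 3.141593 * 1.5625 = 4.90874 m^2
N * area / 10000 * 100 = 541 * 4.90874 / 10000 * 100 = 26.5563
CC = min(100, 26.5563) = 26.5563 ≈ 26.6%

26.6%


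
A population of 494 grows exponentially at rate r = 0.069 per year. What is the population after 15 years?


r*t = 0.069 * 15 = 1.035
exp(1.035) = 2.81511
N = 494 * 2.81511 = 1390.66 ≈ 1391

1391


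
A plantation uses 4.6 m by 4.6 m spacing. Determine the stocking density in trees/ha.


N = 10000 / 4.6^2 = 10000 / 21.16 = 472.590 ≈ 473 trees/ha

473 trees/ha


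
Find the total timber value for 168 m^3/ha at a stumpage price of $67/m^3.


Value = 168 * 67 = $11256/ha

$11256/ha


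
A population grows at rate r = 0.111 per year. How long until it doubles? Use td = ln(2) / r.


td = ln(2) / 0.111 = 0.693147 / 0.111 = 6.24457 ≈ 6.2 years

6.2 years


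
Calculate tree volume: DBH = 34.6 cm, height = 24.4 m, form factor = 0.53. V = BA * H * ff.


(D/200)^2 = (34.6/200)^2 = 0.173^2 = 0.029929
BA = 3.141593 * 0.029929 = 0.0940247 m^2
V = 0.0940247 * 24.4 * 0.53 = 1.21593 ≈ 1.216 m^3

1.216 m^3


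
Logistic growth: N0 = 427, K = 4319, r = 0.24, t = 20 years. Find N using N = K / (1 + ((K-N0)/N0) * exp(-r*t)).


(K - N0)/N0 = (4319 - 427)/427 = 3892/427 = 9.11475
r*t = 0.24 * 20 = 4.8; exp(-4.8) = 0.00822975
9.11475 * 0.00822975 = 0.0750121
1 + 0.0750121 = 1.07501
N = 4319 / 1.07501 = 4017.64 ≈ 4018

4018


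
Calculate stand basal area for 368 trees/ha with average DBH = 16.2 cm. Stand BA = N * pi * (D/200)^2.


(D/200)^2 = (16.2/200)^2 = 0.081^2 = 0.006561
Individual BA = 3.141593 * 0.006561 = 0.0206120 m^2
Stand BA = 368 * 0.0206120 = 7.58522 ≈ 7.59 m^2/ha

7.59 m^2/ha


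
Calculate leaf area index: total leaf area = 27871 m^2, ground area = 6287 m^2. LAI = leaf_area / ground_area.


LAI = 27871 / 6287 = 4.4331 ≈ 4.43

4.43


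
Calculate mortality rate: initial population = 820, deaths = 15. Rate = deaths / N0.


Mortality rate = 15 / 820 = 0.018293 ≈ 0.0183

0.0183


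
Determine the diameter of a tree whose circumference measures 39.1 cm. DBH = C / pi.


DBH = C / pi = 39.1 / 3.141593 = 12.4459 ≈ 12.45 cm

12.45 cm


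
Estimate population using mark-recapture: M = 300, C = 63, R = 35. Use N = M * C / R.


N = M * C / R = 300 * 63 / 35 = 18900 / 35 = 540

540 individuals


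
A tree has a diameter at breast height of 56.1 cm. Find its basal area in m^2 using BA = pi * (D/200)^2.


D/200 = 56.1/200 = 0.2805 m
(D/200)^2 = 0.2805^2 = 0.07868025
BA = 3.141593 * 0.07868025 = 0.247181 ≈ 0.2472 m^2

0.2472 m^2


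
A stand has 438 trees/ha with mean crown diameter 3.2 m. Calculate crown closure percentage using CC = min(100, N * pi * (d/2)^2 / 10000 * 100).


(d/2)^2 = (3.2/2)^2 = 1.6^2 = 2.56
Crown area = 3.141593 * 2.56 = 8.04248 m^2
N * area / 10000 * 100 = 438 * 8.04248 / 10000 * 100 = 35.2261
CC = min(100, 35.2261) = 35.2261 ≈ 35.2%

35.2%


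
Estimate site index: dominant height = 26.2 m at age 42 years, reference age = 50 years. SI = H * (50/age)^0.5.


50/42 = 1.19048
(1.19048)^0.5 = 1.09109
SI = 26.2 * 1.09109 = 28.5866 ≈ 28.6 m

28.6 m


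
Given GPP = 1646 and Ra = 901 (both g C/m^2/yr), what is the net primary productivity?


NPP = GPP - Ra = 1646 - 901 = 745 g C/m^2/yr

745 g C/m^2/yr


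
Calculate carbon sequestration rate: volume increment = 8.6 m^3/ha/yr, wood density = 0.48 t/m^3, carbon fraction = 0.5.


C = 8.6 * 0.48 * 0.5 = 2.064 ≈ 2.06 t C/ha/yr

2.06 t C/ha/yr


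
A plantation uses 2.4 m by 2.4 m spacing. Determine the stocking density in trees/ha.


N = 10000 / 2.4^2 = 10000 / 5.76 = 1736.11 ≈ 1736 trees/ha

1736 trees/ha


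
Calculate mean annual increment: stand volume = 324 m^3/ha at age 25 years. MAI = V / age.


MAI = 324 / 25 = 12.96 m^3/ha/yr

12.96 m^3/ha/yr


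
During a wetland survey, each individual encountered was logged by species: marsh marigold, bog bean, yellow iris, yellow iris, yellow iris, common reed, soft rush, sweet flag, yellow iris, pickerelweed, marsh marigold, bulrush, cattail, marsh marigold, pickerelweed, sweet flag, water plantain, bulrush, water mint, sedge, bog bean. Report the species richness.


Total individuals logged = 21
Distinct species (count of individuals): marsh marigold (3), bog bean (2), yellow iris (4), common reed (1), soft rush (1), sweet flag (2), pickerelweed (2), bulrush (2), cattail (1), water plantain (1), water mint (1), sedge (1)
Species richness = number of distinct species = 12

12


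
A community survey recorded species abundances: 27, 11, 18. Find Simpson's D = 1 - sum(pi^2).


Total N = 27 + 11 + 18 = 56
Per-species terms:
  p = 27/56 = 0.482143; p^2 = 0.482143^2 = 0.232462
  p = 11/56 = 0.196429; p^2 = 0.196429^2 = 0.038584
  p = 18/56 = 0.321429; p^2 = 0.321429^2 = 0.103317
sum(p^2) = 0.232462 + 0.038584 + 0.103317 = 0.374363
D = 1 - 0.374363 = 0.625637 ≈ 0.6256

0.6256


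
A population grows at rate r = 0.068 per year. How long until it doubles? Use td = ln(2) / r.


td = ln(2) / 0.068 = 0.693147 / 0.068 = 10.1933 ≈ 10.2 years

10.2 years


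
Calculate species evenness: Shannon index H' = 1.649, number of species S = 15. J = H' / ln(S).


ln(15) = 2.70805
J = H' / ln(S) = 1.649 / 2.70805 = 0.608925 ≈ 0.6089

0.6089


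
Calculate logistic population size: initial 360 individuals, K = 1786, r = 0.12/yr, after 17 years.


(K - N0)/N0 = (1786 - 360)/360 = 1426/360 = 3.96111
r*t = 0.12 * 17 = 2.04; exp(-2.04) = 0.130029
3.96111 * 0.130029 = 0.515059
1 + 0.515059 = 1.51506
N = 1786 / 1.51506 = 1178.83 ≈ 1179

1179


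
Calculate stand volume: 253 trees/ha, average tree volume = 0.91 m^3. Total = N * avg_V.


V_stand = 253 * 0.91 = 230.23 ≈ 230.2 m^3/ha

230.2 m^3/ha


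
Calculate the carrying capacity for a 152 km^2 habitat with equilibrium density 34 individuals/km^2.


K = 34 * 152 = 5168 individuals

5168 individuals


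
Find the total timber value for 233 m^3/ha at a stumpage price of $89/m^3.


Value = 233 * 89 = $20737/ha

$20737/ha


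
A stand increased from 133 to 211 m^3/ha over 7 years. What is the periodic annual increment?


PAI = (V2 - V1) / period = (211 - 133) / 7 = 78 / 7 = 11.1429 ≈ 11.14 m^3/ha/yr

11.14 m^3/ha/yr


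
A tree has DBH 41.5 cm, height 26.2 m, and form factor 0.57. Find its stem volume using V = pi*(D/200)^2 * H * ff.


(D/200)^2 = (41.5/200)^2 = 0.2075^2 = 0.04305625
BA = 3.141593 * 0.04305625 = 0.135265 m^2
V = 0.135265 * 26.2 * 0.57 = 2.02005 ≈ 2.020 m^3

2.020 m^3


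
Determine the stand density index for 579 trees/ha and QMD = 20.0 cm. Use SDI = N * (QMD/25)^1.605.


QMD/25 = 20.0/25 = 0.8
(0.8)^1.605 = exp(1.605 * ln(0.8)) = exp(1.605 * (-0.223144)) = exp(-0.358146) = 0.698971
SDI = 579 * 0.698971 = 404.704 ≈ 405

405


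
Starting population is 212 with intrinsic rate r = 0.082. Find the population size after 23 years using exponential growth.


r*t = 0.082 * 23 = 1.886
exp(1.886) = 6.59294
N = 212 * 6.59294 = 1397.70 ≈ 1398

1398


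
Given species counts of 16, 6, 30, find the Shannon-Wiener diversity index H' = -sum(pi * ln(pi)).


Total N = 16 + 6 + 30 = 52
Per-species terms:
  p = 16/52 = 0.307692; ln(p) = -1.178656; p*ln(p) = 0.307692 * (-1.178656) = -0.362663
  p = 6/52 = 0.115385; ln(p) = -2.159481; p*ln(p) = 0.115385 * (-2.159481) = -0.249172
  p = 30/52 = 0.576923; ln(p) = -0.550046; p*ln(p) = 0.576923 * (-0.550046) = -0.317334
sum(p*ln(p)) = (-0.362663) + (-0.249172) + (-0.317334) = -0.929169
H' = -(-0.929169) = 0.929169 ≈ 0.9292

0.9292


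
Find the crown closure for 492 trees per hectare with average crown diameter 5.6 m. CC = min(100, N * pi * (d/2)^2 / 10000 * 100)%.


(d/2)^2 = (5.6/2)^2 = 2.8^2 = 7.84
Crown area = 3.141593 * 7.84 = 24.6301 m^2
N * area / 10000 * 100 = 492 * 24.6301 / 10000 * 100 = 121.180
CC = min(100, 121.180) = 100%

100%


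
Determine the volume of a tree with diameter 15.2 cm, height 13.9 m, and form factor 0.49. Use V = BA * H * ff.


(D/200)^2 = (15.2/200)^2 = 0.076^2 = 0.005776
BA = 3.141593 * 0.005776 = 0.0181458 m^2
V = 0.0181458 * 13.9 * 0.49 = 0.123591 ≈ 0.124 m^3

0.124 m^3


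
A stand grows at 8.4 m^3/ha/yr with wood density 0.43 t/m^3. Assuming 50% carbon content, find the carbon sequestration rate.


C = 8.4 * 0.43 * 0.5 = 1.806 ≈ 1.81 t C/ha/yr

1.81 t C/ha/yr


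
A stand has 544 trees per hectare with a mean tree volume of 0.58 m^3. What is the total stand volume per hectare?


V_stand = 544 * 0.58 = 315.52 ≈ 315.5 m^3/ha

315.5 m^3/ha


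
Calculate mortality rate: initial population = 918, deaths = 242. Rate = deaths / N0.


Mortality rate = 242 / 918 = 0.263617 ≈ 0.2636

0.2636


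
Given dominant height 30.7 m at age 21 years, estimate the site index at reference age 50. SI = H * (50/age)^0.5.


50/21 = 2.38095
(2.38095)^0.5 = 1.54303
SI = 30.7 * 1.54303 = 47.3710 ≈ 47.4 m

47.4 m


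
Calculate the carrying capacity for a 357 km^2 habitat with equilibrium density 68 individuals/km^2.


K = 68 * 357 = 24276 individuals

24276 individuals


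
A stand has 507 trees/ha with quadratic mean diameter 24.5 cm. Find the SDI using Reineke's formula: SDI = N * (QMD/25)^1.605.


QMD/25 = 24.5/25 = 0.98
(0.98)^1.605 = exp(1.605 * ln(0.98)) = exp(1.605 * (-0.0202027)) = exp(-0.0324253) = 0.968095
SDI = 507 * 0.968095 = 490.824 ≈ 491

491


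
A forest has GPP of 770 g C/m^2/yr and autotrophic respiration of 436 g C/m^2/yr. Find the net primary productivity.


NPP = GPP - Ra = 770 - 436 = 334 g C/m^2/yr

334 g C/m^2/yr


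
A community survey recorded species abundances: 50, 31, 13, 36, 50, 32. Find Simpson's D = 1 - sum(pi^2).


Total N = 50 + 31 + 13 + 36 + 50 + 32 = 212
Per-species terms:
  p = 50/212 = 0.235849; p^2 = 0.235849^2 = 0.055625
  p = 31/212 = 0.146226; p^2 = 0.146226^2 = 0.021382
  p = 13/212 = 0.061321; p^2 = 0.061321^2 = 0.003760
  p = 36/212 = 0.169811; p^2 = 0.169811^2 = 0.028836
  p = 50/212 = 0.235849; p^2 = 0.235849^2 = 0.055625
  p = 32/212 = 0.150943; p^2 = 0.150943^2 = 0.022784
sum(p^2) = 0.055625 + 0.021382 + 0.003760 + 0.028836 + 0.055625 + 0.022784 = 0.188012
D = 1 - 0.188012 = 0.811988 ≈ 0.8120

0.8120


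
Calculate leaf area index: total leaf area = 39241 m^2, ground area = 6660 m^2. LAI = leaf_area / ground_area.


LAI = 39241 / 6660 = 5.8920 ≈ 5.89

5.89


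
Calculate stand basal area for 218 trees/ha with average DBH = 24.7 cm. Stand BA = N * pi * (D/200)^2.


(D/200)^2 = (24.7/200)^2 = 0.1235^2 = 0.01525225
Individual BA = 3.141593 * 0.01525225 = 0.0479164 m^2
Stand BA = 218 * 0.0479164 = 10.4458 ≈ 10.45 m^2/ha

10.45 m^2/ha


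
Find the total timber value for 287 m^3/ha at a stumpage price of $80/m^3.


Value = 287 * 80 = $22960/ha

$22960/ha


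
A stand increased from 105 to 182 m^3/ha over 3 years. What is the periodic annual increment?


PAI = (V2 - V1) / period = (182 - 105) / 3 = 77 / 3 = 25.6667 ≈ 25.67 m^3/ha/yr

25.67 m^3/ha/yr


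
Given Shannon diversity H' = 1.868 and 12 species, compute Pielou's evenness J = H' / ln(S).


ln(12) = 2.48491
J = H' / ln(S) = 1.868 / 2.48491 = 0.751737 ≈ 0.7517

0.7517


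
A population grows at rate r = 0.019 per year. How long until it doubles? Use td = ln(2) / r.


td = ln(2) / 0.019 = 0.693147 / 0.019 = 36.4814 ≈ 36.5 years

36.5 years


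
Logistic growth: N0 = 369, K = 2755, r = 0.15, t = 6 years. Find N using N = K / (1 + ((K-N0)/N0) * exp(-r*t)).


(K - N0)/N0 = (2755 - 369)/369 = 2386/369 = 6.46612
r*t = 0.15 * 6 = 0.9; exp(-0.9) = 0.406570
6.46612 * 0.406570 = 2.62893
1 + 2.62893 = 3.62893
N = 2755 / 3.62893 = 759.177 ≈ 759

759


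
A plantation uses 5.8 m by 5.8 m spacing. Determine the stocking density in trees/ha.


N = 10000 / 5.8^2 = 10000 / 33.64 = 297.265 ≈ 297 trees/ha

297 trees/ha


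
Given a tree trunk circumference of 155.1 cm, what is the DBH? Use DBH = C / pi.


DBH = C / pi = 155.1 / 3.141593 = 49.3699 ≈ 49.37 cm

49.37 cm


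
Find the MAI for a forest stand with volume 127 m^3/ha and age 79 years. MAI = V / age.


MAI = 127 / 79 = 1.6076 ≈ 1.61 m^3/ha/yr

1.61 m^3/ha/yr


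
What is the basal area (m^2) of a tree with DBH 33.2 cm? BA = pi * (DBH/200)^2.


D/200 = 33.2/200 = 0.166 m
(D/200)^2 = 0.166^2 = 0.027556
BA = 3.141593 * 0.027556 = 0.0865697 ≈ 0.0866 m^2

0.0866 m^2


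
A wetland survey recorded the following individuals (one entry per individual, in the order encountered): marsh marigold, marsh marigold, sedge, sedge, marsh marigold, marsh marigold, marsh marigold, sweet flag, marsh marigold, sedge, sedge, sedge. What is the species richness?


Total individuals logged = 12
Distinct species (count of individuals): marsh marigold (6), sedge (5), sweet flag (1)
Species richness = number of distinct species = 3

3


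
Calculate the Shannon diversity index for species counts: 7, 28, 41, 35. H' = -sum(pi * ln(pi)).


Total N = 7 + 28 + 41 + 35 = 111
Per-species terms:
  p = 7/111 = 0.063063; ln(p) = -2.763621; p*ln(p) = 0.063063 * (-2.763621) = -0.174282
  p = 28/111 = 0.252252; ln(p) = -1.377327; p*ln(p) = 0.252252 * (-1.377327) = -0.347433
  p = 41/111 = 0.369369; ln(p) = -0.995959; p*ln(p) = 0.369369 * (-0.995959) = -0.367876
  p = 35/111 = 0.315315; ln(p) = -1.154183; p*ln(p) = 0.315315 * (-1.154183) = -0.363931
sum(p*ln(p)) = (-0.174282) + (-0.347433) + (-0.367876) + (-0.363931) = -1.253522
H' = -(-1.253522) = 1.253522 ≈ 1.2535

1.2535


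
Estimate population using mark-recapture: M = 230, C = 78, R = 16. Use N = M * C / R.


N = M * C / R = 230 * 78 / 16 = 17940 / 16 = 1121.25 ≈ 1121

1121 individuals


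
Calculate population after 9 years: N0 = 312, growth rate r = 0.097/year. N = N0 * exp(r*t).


r*t = 0.097 * 9 = 0.873
exp(0.873) = 2.39408
N = 312 * 2.39408 = 746.953 ≈ 747

747


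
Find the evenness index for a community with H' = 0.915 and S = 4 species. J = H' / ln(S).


ln(4) = 1.38629
J = H' / ln(S) = 0.915 / 1.38629 = 0.660035 ≈ 0.6600

0.6600


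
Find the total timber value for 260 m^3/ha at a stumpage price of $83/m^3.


Value = 260 * 83 = $21580/ha

$21580/ha


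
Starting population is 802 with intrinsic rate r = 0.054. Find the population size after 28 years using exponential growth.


r*t = 0.054 * 28 = 1.512
exp(1.512) = 4.53579
N = 802 * 4.53579 = 3637.70 ≈ 3638

3638


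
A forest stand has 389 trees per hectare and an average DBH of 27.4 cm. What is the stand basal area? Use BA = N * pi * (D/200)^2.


(D/200)^2 = (27.4/200)^2 = 0.137^2 = 0.018769
Individual BA = 3.141593 * 0.018769 = 0.0589646 m^2
Stand BA = 389 * 0.0589646 = 22.9372 ≈ 22.94 m^2/ha

22.94 m^2/ha


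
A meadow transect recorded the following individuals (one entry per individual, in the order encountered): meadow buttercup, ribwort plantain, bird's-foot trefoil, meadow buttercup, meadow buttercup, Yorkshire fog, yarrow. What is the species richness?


Total individuals logged = 7
Distinct species (count of individuals): meadow buttercup (3), ribwort plantain (1), bird's-foot trefoil (1), Yorkshire fog (1), yarrow (1)
Species richness = number of distinct species = 5

5


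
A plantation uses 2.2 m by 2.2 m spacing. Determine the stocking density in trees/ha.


N = 10000 / 2.2^2 = 10000 / 4.84 = 2066.12 ≈ 2066 trees/ha

2066 trees/ha


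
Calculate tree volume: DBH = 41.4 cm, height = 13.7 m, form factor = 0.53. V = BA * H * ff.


(D/200)^2 = (41.4/200)^2 = 0.207^2 = 0.042849
BA = 3.141593 * 0.042849 = 0.134614 m^2
V = 0.134614 * 13.7 * 0.53 = 0.977432 ≈ 0.977 m^3

0.977 m^3


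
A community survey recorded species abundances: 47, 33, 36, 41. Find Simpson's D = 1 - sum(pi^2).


Total N = 47 + 33 + 36 + 41 = 157
Per-species terms:
  p = 47/157 = 0.299363; p^2 = 0.299363^2 = 0.089618
  p = 33/157 = 0.210191; p^2 = 0.210191^2 = 0.044180
  p = 36/157 = 0.229299; p^2 = 0.229299^2 = 0.052578
  p = 41/157 = 0.261146; p^2 = 0.261146^2 = 0.068197
sum(p^2) = 0.089618 + 0.044180 + 0.052578 + 0.068197 = 0.254573
D = 1 - 0.254573 = 0.745427 ≈ 0.7454

0.7454


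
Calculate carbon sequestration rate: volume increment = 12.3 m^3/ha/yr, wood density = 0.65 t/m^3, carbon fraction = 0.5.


C = 12.3 * 0.65 * 0.5 = 3.9975 ≈ 4.00 t C/ha/yr

4.00 t C/ha/yr


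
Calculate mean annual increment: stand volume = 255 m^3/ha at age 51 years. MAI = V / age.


MAI = 255 / 51 = 5.00 m^3/ha/yr

5.00 m^3/ha/yr


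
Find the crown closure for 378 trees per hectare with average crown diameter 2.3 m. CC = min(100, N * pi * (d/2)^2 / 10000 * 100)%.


(d/2)^2 = (2.3/2)^2 = 1.15^2 = 1.3225
Crown area = 3.141593 * 1.3225 = 4.15476 m^2
N * area / 10000 * 100 = 378 * 4.15476 / 10000 * 100 = 15.7050
CC = min(100, 15.7050) = 15.7050 ≈ 15.7%

15.7%


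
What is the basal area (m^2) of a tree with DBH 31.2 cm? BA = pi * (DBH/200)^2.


D/200 = 31.2/200 = 0.156 m
(D/200)^2 = 0.156^2 = 0.024336
BA = 3.141593 * 0.024336 = 0.0764538 ≈ 0.0765 m^2

0.0765 m^2


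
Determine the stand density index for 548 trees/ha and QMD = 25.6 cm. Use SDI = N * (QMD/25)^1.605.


QMD/25 = 25.6/25 = 1.024
(1.024)^1.605 = exp(1.605 * ln(1.024)) = exp(1.605 * 0.0237165) = exp(0.0380650) = 1.03880
SDI = 548 * 1.03880 = 569.262 ≈ 569

569


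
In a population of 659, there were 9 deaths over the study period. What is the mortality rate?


Mortality rate = 9 / 659 = 0.013657 ≈ 0.0137

0.0137


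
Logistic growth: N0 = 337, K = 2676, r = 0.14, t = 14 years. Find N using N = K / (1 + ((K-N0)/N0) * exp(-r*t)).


(K - N0)/N0 = (2676 - 337)/337 = 2339/337 = 6.94065
r*t = 0.14 * 14 = 1.96; exp(-1.96) = 0.140858
6.94065 * 0.140858 = 0.977646
1 + 0.977646 = 1.97765
N = 2676 / 1.97765 = 1353.12 ≈ 1353

1353


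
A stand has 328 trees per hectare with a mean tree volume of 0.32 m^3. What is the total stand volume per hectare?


V_stand = 328 * 0.32 = 104.96 ≈ 105.0 m^3/ha

105.0 m^3/ha


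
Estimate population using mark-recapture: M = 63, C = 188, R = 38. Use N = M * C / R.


N = M * C / R = 63 * 188 / 38 = 11844 / 38 = 311.68 ≈ 312

312 individuals


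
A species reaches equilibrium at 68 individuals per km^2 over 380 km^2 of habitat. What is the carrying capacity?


K = 68 * 380 = 25840 individuals

25840 individuals


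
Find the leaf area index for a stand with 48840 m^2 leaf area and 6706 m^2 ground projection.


LAI = 48840 / 6706 = 7.2830 ≈ 7.28

7.28


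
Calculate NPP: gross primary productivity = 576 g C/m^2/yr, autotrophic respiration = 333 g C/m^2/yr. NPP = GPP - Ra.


NPP = GPP - Ra = 576 - 333 = 243 g C/m^2/yr

243 g C/m^2/yr


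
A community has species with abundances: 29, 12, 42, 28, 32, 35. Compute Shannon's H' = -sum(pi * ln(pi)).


Total N = 29 + 12 + 42 + 28 + 32 + 35 = 178
Per-species terms:
  p = 29/178 = 0.162921; ln(p) = -1.814490; p*ln(p) = 0.162921 * (-1.814490) = -0.295619
  p = 12/178 = 0.067416; ln(p) = -2.696873; p*ln(p) = 0.067416 * (-2.696873) = -0.181812
  p = 42/178 = 0.235955; ln(p) = -1.444114; p*ln(p) = 0.235955 * (-1.444114) = -0.340746
  p = 28/178 = 0.157303; ln(p) = -1.849581; p*ln(p) = 0.157303 * (-1.849581) = -0.290945
  p = 32/178 = 0.179775; ln(p) = -1.716049; p*ln(p) = 0.179775 * (-1.716049) = -0.308503
  p = 35/178 = 0.196629; ln(p) = -1.626437; p*ln(p) = 0.196629 * (-1.626437) = -0.319805
sum(p*ln(p)) = (-0.295619) + (-0.181812) + (-0.340746) + (-0.290945) + (-0.308503) + (-0.319805) = -1.737430
H' = -(-1.737430) = 1.737430 ≈ 1.7374

1.7374


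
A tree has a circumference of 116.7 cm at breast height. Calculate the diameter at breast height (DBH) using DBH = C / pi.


DBH = C / pi = 116.7 / 3.141593 = 37.1468 ≈ 37.15 cm

37.15 cm


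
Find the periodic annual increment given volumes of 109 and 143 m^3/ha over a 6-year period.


PAI = (V2 - V1) / period = (143 - 109) / 6 = 34 / 6 = 5.6667 ≈ 5.67 m^3/ha/yr

5.67 m^3/ha/yr


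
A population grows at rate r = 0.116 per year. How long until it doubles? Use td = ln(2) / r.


td = ln(2) / 0.116 = 0.693147 / 0.116 = 5.97541 ≈ 6.0 years

6.0 years


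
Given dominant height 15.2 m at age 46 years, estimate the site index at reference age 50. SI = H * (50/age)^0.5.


50/46 = 1.08696
(1.08696)^0.5 = 1.04257
SI = 15.2 * 1.04257 = 15.8471 ≈ 15.8 m

15.8 m


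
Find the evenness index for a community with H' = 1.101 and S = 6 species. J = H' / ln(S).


ln(6) = 1.79176
J = H' / ln(S) = 1.101 / 1.79176 = 0.614480 ≈ 0.6145

0.6145


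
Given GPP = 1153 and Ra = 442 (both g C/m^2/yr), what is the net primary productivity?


NPP = GPP - Ra = 1153 - 442 = 711 g C/m^2/yr

711 g C/m^2/yr


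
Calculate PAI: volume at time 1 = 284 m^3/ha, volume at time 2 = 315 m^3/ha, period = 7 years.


PAI = (V2 - V1) / period = (315 - 284) / 7 = 31 / 7 = 4.4286 ≈ 4.43 m^3/ha/yr

4.43 m^3/ha/yr


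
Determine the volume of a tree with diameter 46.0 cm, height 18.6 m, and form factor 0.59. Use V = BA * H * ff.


(D/200)^2 = (46.0/200)^2 = 0.23^2 = 0.0529
BA = 3.141593 * 0.0529 = 0.166190 m^2
V = 0.166190 * 18.6 * 0.59 = 1.82377 ≈ 1.824 m^3

1.824 m^3


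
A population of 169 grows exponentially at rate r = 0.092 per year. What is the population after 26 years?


r*t = 0.092 * 26 = 2.392
exp(2.392) = 10.9353
N = 169 * 10.9353 = 1848.07 ≈ 1848

1848


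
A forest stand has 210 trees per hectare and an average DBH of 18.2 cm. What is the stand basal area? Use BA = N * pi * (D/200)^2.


(D/200)^2 = (18.2/200)^2 = 0.091^2 = 0.008281
Individual BA = 3.141593 * 0.008281 = 0.0260155 m^2
Stand BA = 210 * 0.0260155 = 5.46326 ≈ 5.46 m^2/ha

5.46 m^2/ha


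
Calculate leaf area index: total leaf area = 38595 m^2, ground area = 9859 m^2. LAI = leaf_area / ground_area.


LAI = 38595 / 9859 = 3.9147 ≈ 3.91

3.91


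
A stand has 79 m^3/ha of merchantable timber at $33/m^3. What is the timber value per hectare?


Value = 79 * 33 = $2607/ha

$2607/ha


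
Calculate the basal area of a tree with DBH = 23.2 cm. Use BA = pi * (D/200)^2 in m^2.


D/200 = 23.2/200 = 0.116 m
(D/200)^2 = 0.116^2 = 0.013456
BA = 3.141593 * 0.013456 = 0.0422733 ≈ 0.0423 m^2

0.0423 m^2


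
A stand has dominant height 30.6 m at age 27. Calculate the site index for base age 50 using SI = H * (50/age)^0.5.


50/27 = 1.85185
(1.85185)^0.5 = 1.36083
SI = 30.6 * 1.36083 = 41.6414 ≈ 41.6 m

41.6 m


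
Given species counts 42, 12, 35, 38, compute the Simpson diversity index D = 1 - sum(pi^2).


Total N = 42 + 12 + 35 + 38 = 127
Per-species terms:
  p = 42/127 = 0.330709; p^2 = 0.330709^2 = 0.109368
  p = 12/127 = 0.094488; p^2 = 0.094488^2 = 0.008928
  p = 35/127 = 0.275591; p^2 = 0.275591^2 = 0.075950
  p = 38/127 = 0.299213; p^2 = 0.299213^2 = 0.089528
sum(p^2) = 0.109368 + 0.008928 + 0.075950 + 0.089528 = 0.283774
D = 1 - 0.283774 = 0.716226 ≈ 0.7162

0.7162


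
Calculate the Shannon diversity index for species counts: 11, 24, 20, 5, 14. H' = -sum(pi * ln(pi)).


Total N = 11 + 24 + 20 + 5 + 14 = 74
Per-species terms:
  p = 11/74 = 0.148649; ln(p) = -1.906167; p*ln(p) = 0.148649 * (-1.906167) = -0.283350
  p = 24/74 = 0.324324; ln(p) = -1.126012; p*ln(p) = 0.324324 * (-1.126012) = -0.365193
  p = 20/74 = 0.270270; ln(p) = -1.308334; p*ln(p) = 0.270270 * (-1.308334) = -0.353603
  p = 5/74 = 0.067568; ln(p) = -2.694621; p*ln(p) = 0.067568 * (-2.694621) = -0.182070
  p = 14/74 = 0.189189; ln(p) = -1.665009; p*ln(p) = 0.189189 * (-1.665009) = -0.315001
sum(p*ln(p)) = (-0.283350) + (-0.365193) + (-0.353603) + (-0.182070) + (-0.315001) = -1.499217
H' = -(-1.499217) = 1.499217 ≈ 1.4992

1.4992


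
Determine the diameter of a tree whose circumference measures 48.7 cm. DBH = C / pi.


DBH = C / pi = 48.7 / 3.141593 = 15.5017 ≈ 15.50 cm

15.50 cm


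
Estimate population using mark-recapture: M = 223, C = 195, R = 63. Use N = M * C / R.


N = M * C / R = 223 * 195 / 63 = 43485 / 63 = 690.24 ≈ 690

690 individuals


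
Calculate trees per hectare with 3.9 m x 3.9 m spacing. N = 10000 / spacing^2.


N = 10000 / 3.9^2 = 10000 / 15.21 = 657.462 ≈ 657 trees/ha

657 trees/ha


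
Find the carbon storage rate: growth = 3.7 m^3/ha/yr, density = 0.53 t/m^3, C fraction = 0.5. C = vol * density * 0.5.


C = 3.7 * 0.53 * 0.5 = 0.9805 ≈ 0.98 t C/ha/yr

0.98 t C/ha/yr


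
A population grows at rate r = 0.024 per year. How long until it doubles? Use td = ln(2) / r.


td = ln(2) / 0.024 = 0.693147 / 0.024 = 28.8811 ≈ 28.9 years

28.9 years


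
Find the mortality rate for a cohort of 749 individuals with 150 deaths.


Mortality rate = 150 / 749 = 0.200267 ≈ 0.2003

0.2003


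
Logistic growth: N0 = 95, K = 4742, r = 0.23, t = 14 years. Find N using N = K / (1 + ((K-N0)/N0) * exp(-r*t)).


(K - N0)/N0 = (4742 - 95)/95 = 4647/95 = 48.9158
r*t = 0.23 * 14 = 3.22; exp(-3.22) = 0.0399551
48.9158 * 0.0399551 = 1.95444
1 + 1.95444 = 2.95444
N = 4742 / 2.95444 = 1605.04 ≈ 1605

1605


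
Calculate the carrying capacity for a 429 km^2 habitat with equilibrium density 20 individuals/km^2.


K = 20 * 429 = 8580 individuals

8580 individuals


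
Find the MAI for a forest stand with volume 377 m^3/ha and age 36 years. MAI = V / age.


MAI = 377 / 36 = 10.4722 ≈ 10.47 m^3/ha/yr

10.47 m^3/ha/yr


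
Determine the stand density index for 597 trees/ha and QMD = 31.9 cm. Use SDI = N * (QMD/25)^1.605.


QMD/25 = 31.9/25 = 1.276
(1.276)^1.605 = exp(1.605 * ln(1.276)) = exp(1.605 * 0.243730) = exp(0.391187) = 1.47874
SDI = 597 * 1.47874 = 882.808 ≈ 883

883


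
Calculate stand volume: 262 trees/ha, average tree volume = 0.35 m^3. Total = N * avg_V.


V_stand = 262 * 0.35 = 91.7 m^3/ha

91.7 m^3/ha


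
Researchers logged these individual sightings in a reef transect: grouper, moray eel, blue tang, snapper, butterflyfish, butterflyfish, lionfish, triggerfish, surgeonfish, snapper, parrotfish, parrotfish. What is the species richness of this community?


Total individuals logged = 12
Distinct species (count of individuals): grouper (1), moray eel (1), blue tang (1), snapper (2), butterflyfish (2), lionfish (1), triggerfish (1), surgeonfish (1), parrotfish (2)
Species richness = number of distinct species = 9

9


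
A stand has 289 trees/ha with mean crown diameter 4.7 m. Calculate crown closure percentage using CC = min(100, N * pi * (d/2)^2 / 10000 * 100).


(d/2)^2 = (4.7/2)^2 = 2.35^2 = 5.5225
Crown area = 3.141593 * 5.5225 = 17.3494 m^2
N * area / 10000 * 100 = 289 * 17.3494 / 10000 * 100 = 50.1398
CC = min(100, 50.1398) = 50.1398 ≈ 50.1%

50.1%


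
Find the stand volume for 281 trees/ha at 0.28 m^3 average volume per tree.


V_stand = 281 * 0.28 = 78.68 ≈ 78.7 m^3/ha

78.7 m^3/ha


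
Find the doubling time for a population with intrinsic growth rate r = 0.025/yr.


td = ln(2) / 0.025 = 0.693147 / 0.025 = 27.7259 ≈ 27.7 years

27.7 years


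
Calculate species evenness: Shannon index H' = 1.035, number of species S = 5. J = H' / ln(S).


ln(5) = 1.60944
J = H' / ln(S) = 1.035 / 1.60944 = 0.643081 ≈ 0.6431

0.6431


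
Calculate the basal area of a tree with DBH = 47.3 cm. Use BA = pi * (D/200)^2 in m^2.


D/200 = 47.3/200 = 0.2365 m
(D/200)^2 = 0.2365^2 = 0.05593225
BA = 3.141593 * 0.05593225 = 0.175716 ≈ 0.1757 m^2

0.1757 m^2


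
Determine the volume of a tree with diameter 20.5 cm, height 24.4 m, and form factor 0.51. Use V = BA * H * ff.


(D/200)^2 = (20.5/200)^2 = 0.1025^2 = 0.01050625
BA = 3.141593 * 0.01050625 = 0.0330064 m^2
V = 0.0330064 * 24.4 * 0.51 = 0.410732 ≈ 0.411 m^3

0.411 m^3


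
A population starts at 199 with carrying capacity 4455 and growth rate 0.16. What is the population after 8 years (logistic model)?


(K - N0)/N0 = (4455 - 199)/199 = 4256/199 = 21.3869
r*t = 0.16 * 8 = 1.28; exp(-1.28) = 0.278037
21.3869 * 0.278037 = 5.94635
1 + 5.94635 = 6.94635
N = 4455 / 6.94635 = 641.344 ≈ 641

641


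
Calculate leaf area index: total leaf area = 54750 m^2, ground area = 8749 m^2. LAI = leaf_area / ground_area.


LAI = 54750 / 8749 = 6.2579 ≈ 6.26

6.26


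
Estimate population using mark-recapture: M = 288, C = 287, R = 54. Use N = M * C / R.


N = M * C / R = 288 * 287 / 54 = 82656 / 54 = 1530.67 ≈ 1531

1531 individuals


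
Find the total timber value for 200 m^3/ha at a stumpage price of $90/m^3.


Value = 200 * 90 = $18000/ha

$18000/ha


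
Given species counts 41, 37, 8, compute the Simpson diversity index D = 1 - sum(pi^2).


Total N = 41 + 37 + 8 = 86
Per-species terms:
  p = 41/86 = 0.476744; p^2 = 0.476744^2 = 0.227285
  p = 37/86 = 0.430233; p^2 = 0.430233^2 = 0.185100
  p = 8/86 = 0.093023; p^2 = 0.093023^2 = 0.008653
sum(p^2) = 0.227285 + 0.185100 + 0.008653 = 0.421038
D = 1 - 0.421038 = 0.578962 ≈ 0.5790

0.5790


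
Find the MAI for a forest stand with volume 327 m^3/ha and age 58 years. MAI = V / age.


MAI = 327 / 58 = 5.6379 ≈ 5.64 m^3/ha/yr

5.64 m^3/ha/yr


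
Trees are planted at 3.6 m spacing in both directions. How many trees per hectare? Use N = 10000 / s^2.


N = 10000 / 3.6^2 = 10000 / 12.96 = 771.605 ≈ 772 trees/ha

772 trees/ha


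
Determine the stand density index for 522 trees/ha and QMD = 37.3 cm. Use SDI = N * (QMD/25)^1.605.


QMD/25 = 37.3/25 = 1.492
(1.492)^1.605 = exp(1.605 * ln(1.492)) = exp(1.605 * 0.400118) = exp(0.642189) = 1.90064
SDI = 522 * 1.90064 = 992.134 ≈ 992

992


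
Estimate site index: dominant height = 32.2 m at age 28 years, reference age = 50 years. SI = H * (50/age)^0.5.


50/28 = 1.78571
(1.78571)^0.5 = 1.33630
SI = 32.2 * 1.33630 = 43.0289 ≈ 43.0 m

43.0 m


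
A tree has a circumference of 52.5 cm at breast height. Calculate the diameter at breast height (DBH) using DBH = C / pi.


DBH = C / pi = 52.5 / 3.141593 = 16.7113 ≈ 16.71 cm

16.71 cm


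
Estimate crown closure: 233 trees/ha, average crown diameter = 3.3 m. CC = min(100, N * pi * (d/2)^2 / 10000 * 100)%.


(d/2)^2 = (3.3/2)^2 = 1.65^2 = 2.7225
Crown area = 3.141593 * 2.7225 = 8.55299 m^2
N * area / 10000 * 100 = 233 * 8.55299 / 10000 * 100 = 19.9285
CC = min(100, 19.9285) = 19.9285 ≈ 19.9%

19.9%
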